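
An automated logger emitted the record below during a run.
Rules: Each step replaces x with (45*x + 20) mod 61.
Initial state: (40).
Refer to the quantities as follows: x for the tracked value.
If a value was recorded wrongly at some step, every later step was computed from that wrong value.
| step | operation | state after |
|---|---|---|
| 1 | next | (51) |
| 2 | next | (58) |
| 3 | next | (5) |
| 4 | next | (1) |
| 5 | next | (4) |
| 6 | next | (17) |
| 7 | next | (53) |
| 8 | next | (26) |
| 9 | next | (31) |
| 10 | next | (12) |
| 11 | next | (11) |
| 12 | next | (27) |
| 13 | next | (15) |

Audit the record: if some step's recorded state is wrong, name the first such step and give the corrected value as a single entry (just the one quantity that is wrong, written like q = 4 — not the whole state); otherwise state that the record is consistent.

step 3, x = 7

step 1: x = (45*40 + 20) mod 61 = 51 -> exactly as logged
step 2: x = (45*51 + 20) mod 61 = 58 -> checks out
step 3: x = (45*58 + 20) mod 61 = 7 -> a discrepancy with the record
That makes step 3 the first incorrect line — x = 7 is what it should show.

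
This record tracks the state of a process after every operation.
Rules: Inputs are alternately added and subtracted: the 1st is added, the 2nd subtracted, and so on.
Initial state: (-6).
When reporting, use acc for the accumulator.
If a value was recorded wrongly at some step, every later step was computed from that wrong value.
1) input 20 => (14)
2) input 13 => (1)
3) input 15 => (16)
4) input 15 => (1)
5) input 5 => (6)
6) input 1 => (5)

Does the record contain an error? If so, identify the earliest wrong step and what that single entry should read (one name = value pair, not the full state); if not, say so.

step 1: acc = -6 + 20 = 14 -> consistent with the record
step 2: acc = 14 - 13 = 1 -> in agreement
step 3: acc = 1 + 15 = 16 -> in agreement
step 4: acc = 16 - 15 = 1 -> exactly as logged
step 5: acc = 1 + 5 = 6 -> matches
step 6: acc = 6 - 1 = 5 -> agrees with the record
Each recorded entry agrees with the recomputation.

no error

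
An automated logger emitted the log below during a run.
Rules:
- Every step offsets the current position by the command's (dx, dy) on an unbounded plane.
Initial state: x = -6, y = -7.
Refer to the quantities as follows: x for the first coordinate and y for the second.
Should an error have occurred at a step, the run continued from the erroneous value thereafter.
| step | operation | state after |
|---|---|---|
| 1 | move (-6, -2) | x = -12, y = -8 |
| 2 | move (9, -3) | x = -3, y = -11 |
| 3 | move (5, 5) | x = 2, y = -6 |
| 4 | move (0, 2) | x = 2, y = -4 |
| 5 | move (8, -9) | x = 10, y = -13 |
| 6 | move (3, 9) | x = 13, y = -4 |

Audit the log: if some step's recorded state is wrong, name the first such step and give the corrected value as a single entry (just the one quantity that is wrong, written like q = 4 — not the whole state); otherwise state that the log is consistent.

Recomputing the run from the initial state:
step 1: x = -12, y = -9
step 2: x = -3, y = -12
step 3: x = 2, y = -7
step 4: x = 2, y = -5
step 5: x = 10, y = -14
step 6: x = 13, y = -5
The first disagreement with the log is at step 1, where the value should be y = -9.

step 1, y = -9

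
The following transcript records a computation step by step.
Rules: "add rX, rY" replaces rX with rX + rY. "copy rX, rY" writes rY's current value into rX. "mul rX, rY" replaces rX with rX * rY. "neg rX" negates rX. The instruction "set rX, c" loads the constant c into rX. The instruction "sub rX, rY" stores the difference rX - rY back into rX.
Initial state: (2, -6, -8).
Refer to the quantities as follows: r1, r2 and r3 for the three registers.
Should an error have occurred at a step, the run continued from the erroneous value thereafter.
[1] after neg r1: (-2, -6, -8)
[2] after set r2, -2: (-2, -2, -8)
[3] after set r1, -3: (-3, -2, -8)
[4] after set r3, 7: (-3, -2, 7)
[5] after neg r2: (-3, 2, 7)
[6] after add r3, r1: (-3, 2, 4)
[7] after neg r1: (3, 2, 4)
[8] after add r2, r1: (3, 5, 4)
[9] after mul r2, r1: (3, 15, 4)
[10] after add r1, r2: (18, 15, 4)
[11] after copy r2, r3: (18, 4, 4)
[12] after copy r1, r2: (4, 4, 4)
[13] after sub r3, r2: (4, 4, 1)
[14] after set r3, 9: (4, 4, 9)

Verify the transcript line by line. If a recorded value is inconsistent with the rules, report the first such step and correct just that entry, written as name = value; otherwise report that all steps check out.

Recomputing the run from the initial state:
step 1: r1 = -2, r2 = -6, r3 = -8
step 2: r1 = -2, r2 = -2, r3 = -8
step 3: r1 = -3, r2 = -2, r3 = -8
step 4: r1 = -3, r2 = -2, r3 = 7
step 5: r1 = -3, r2 = 2, r3 = 7
step 6: r1 = -3, r2 = 2, r3 = 4
step 7: r1 = 3, r2 = 2, r3 = 4
step 8: r1 = 3, r2 = 5, r3 = 4
step 9: r1 = 3, r2 = 15, r3 = 4
step 10: r1 = 18, r2 = 15, r3 = 4
step 11: r1 = 18, r2 = 4, r3 = 4
step 12: r1 = 4, r2 = 4, r3 = 4
step 13: r1 = 4, r2 = 4, r3 = 0
step 14: r1 = 4, r2 = 4, r3 = 9
The first disagreement with the transcript is at step 13, where the value should be r3 = 0.

step 13, r3 = 0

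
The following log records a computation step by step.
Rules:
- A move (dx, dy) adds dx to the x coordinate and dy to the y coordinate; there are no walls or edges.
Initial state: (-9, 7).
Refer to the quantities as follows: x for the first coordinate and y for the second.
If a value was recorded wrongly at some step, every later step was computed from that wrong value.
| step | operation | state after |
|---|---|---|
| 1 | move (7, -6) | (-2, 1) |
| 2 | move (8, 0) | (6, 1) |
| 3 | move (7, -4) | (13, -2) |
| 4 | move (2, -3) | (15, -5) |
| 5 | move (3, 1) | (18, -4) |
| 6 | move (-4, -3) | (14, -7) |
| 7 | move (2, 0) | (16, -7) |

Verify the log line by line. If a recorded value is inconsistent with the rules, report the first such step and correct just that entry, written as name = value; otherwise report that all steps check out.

step 1: x = -9 + (7) = -2, y = 7 + (-6) = 1 -> matches
step 2: x = -2 + (8) = 6, y = 1 + (0) = 1 -> exactly as logged
step 3: x = 6 + (7) = 13, y = 1 + (-4) = -3 -> the recorded entry deviates here
The earliest wrong entry is at step 3: it should read y = -3.

step 3, y = -3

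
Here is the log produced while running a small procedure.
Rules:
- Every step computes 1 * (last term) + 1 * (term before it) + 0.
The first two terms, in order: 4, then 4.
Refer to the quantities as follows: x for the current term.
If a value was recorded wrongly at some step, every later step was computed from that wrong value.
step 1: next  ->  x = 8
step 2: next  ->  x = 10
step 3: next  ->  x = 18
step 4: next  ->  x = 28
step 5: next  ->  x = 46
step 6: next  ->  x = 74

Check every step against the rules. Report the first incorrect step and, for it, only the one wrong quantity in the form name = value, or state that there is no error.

step 2, x = 12

Recomputing the run from the initial state:
step 1: x = 8
step 2: x = 12
step 3: x = 20
step 4: x = 32
step 5: x = 52
step 6: x = 84
The first disagreement with the log is at step 2, where the value should be x = 12.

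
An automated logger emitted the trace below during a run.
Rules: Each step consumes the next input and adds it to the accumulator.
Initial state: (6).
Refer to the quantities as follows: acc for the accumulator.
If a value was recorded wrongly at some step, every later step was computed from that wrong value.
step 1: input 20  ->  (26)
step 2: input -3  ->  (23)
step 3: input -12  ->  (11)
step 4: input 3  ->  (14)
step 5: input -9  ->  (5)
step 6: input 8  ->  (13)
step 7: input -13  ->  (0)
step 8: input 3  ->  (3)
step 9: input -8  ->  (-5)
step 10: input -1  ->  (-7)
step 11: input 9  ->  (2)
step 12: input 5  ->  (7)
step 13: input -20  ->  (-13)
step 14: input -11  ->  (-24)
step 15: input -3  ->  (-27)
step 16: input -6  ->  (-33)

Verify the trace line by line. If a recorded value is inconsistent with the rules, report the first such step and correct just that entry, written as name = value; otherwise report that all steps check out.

step 1: acc = 6 + 20 = 26 -> agrees with the trace
step 2: acc = 26 + -3 = 23 -> checks out
step 3: acc = 23 + -12 = 11 -> verified
step 4: acc = 11 + 3 = 14 -> in agreement
step 5: acc = 14 + -9 = 5 -> same as recorded
step 6: acc = 5 + 8 = 13 -> exactly as logged
step 7: acc = 13 + -13 = 0 -> agrees with the trace
step 8: acc = 0 + 3 = 3 -> in agreement
step 9: acc = 3 + -8 = -5 -> confirmed correct
step 10: acc = -5 + -1 = -6 -> this is not what the trace shows
Conclusion: step 10 carries the first error; the entry should be acc = -6.

step 10, acc = -6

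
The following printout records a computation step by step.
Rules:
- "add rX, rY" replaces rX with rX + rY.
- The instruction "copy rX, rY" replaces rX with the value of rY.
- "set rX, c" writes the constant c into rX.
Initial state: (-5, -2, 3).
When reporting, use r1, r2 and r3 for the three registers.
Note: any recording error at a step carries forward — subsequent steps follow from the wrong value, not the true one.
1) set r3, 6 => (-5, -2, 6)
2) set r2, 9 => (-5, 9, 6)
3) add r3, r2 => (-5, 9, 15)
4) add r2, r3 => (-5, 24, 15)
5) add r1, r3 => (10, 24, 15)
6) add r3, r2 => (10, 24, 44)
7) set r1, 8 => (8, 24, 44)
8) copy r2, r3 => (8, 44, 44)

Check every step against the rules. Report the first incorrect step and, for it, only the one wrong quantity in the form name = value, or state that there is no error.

step 6, r3 = 39

1. r3 = 6 (exactly as logged)
2. r2 = 9 (verified)
3. r3 = 6 + 9 = 15 (same as recorded)
4. r2 = 9 + 15 = 24 (matches)
5. r1 = -5 + 15 = 10 (checks out)
6. r3 = 15 + 24 = 39 (first mismatch against the printout)
The earliest wrong entry is at step 6: it should read r3 = 39.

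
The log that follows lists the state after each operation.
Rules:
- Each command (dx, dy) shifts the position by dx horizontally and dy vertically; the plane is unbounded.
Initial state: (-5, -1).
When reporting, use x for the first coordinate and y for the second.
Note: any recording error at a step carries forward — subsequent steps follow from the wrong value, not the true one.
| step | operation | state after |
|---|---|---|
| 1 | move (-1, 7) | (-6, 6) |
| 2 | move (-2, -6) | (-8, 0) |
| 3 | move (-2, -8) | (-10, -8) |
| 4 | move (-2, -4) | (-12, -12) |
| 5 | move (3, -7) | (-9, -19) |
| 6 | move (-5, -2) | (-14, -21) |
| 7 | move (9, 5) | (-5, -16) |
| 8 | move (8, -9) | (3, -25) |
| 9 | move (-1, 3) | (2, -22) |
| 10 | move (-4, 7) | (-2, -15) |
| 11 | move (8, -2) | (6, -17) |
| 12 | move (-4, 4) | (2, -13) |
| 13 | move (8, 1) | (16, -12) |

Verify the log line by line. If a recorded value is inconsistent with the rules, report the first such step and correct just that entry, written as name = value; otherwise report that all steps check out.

step 13, x = 10

Step 1: x = -5 + (-1) = -6, y = -1 + (7) = 6 — checks out.
Step 2: x = -6 + (-2) = -8, y = 6 + (-6) = 0 — matches.
Step 3: x = -8 + (-2) = -10, y = 0 + (-8) = -8 — in agreement.
Step 4: x = -10 + (-2) = -12, y = -8 + (-4) = -12 — checks out.
Step 5: x = -12 + (3) = -9, y = -12 + (-7) = -19 — consistent with the log.
Step 6: x = -9 + (-5) = -14, y = -19 + (-2) = -21 — same as recorded.
Step 7: x = -14 + (9) = -5, y = -21 + (5) = -16 — in agreement.
Step 8: x = -5 + (8) = 3, y = -16 + (-9) = -25 — agrees with the log.
Step 9: x = 3 + (-1) = 2, y = -25 + (3) = -22 — no discrepancy.
Step 10: x = 2 + (-4) = -2, y = -22 + (7) = -15 — matches.
Step 11: x = -2 + (8) = 6, y = -15 + (-2) = -17 — in agreement.
Step 12: x = 6 + (-4) = 2, y = -17 + (4) = -13 — same as recorded.
Step 13: x = 2 + (8) = 10, y = -13 + (1) = -12 — the entry is off here.
Conclusion: step 13 carries the first error; the entry should be x = 10.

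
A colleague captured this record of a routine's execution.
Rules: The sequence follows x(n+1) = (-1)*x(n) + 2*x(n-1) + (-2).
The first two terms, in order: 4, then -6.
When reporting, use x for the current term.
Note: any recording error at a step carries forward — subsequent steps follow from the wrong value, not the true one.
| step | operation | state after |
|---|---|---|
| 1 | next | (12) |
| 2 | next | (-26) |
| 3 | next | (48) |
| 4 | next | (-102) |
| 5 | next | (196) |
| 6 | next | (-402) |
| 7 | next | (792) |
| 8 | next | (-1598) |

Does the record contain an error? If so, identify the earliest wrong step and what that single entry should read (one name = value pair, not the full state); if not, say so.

no error

Recomputing the run from the initial state:
step 1: x = 12
step 2: x = -26
step 3: x = 48
step 4: x = -102
step 5: x = 196
step 6: x = -402
step 7: x = 792
step 8: x = -1598
This matches the record at every step.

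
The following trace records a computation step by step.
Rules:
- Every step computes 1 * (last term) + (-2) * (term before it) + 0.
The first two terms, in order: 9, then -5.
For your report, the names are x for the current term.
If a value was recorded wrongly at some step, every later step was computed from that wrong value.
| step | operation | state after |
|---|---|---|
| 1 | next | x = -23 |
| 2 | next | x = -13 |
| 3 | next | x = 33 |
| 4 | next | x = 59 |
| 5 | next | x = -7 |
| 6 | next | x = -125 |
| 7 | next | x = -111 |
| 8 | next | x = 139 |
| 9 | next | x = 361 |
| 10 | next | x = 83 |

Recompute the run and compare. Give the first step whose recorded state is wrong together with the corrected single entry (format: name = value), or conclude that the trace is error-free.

no error

1. x = 1*(-5) + (-2)*(9) + (0) = -23 (confirmed correct)
2. x = 1*(-23) + (-2)*(-5) + (0) = -13 (no discrepancy)
3. x = 1*(-13) + (-2)*(-23) + (0) = 33 (consistent with the trace)
4. x = 1*(33) + (-2)*(-13) + (0) = 59 (matches)
5. x = 1*(59) + (-2)*(33) + (0) = -7 (no discrepancy)
6. x = 1*(-7) + (-2)*(59) + (0) = -125 (in agreement)
7. x = 1*(-125) + (-2)*(-7) + (0) = -111 (same as recorded)
8. x = 1*(-111) + (-2)*(-125) + (0) = 139 (agrees with the trace)
9. x = 1*(139) + (-2)*(-111) + (0) = 361 (verified)
10. x = 1*(361) + (-2)*(139) + (0) = 83 (matches)
Nothing is out of place; the run is error-free.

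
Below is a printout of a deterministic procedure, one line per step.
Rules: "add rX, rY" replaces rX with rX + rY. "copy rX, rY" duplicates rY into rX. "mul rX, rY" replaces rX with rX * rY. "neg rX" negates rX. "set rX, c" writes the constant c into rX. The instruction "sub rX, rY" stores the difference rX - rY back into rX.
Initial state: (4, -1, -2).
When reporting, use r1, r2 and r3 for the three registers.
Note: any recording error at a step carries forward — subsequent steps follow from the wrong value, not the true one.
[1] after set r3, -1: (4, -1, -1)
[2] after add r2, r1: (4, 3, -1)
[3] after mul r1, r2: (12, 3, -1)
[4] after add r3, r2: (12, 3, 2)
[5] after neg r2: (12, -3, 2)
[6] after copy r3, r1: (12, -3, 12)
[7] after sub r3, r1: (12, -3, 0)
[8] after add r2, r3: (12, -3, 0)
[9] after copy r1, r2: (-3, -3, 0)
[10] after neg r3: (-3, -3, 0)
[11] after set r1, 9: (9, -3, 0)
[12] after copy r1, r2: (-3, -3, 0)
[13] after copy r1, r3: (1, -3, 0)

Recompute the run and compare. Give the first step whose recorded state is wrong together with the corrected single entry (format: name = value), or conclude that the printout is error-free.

1. r3 = -1 (in agreement)
2. r2 = -1 + 4 = 3 (in agreement)
3. r1 = 4 * 3 = 12 (verified)
4. r3 = -1 + 3 = 2 (exactly as logged)
5. r2 = -(3) = -3 (consistent with the printout)
6. r3 = 12 (exactly as logged)
7. r3 = 12 - 12 = 0 (verified)
8. r2 = -3 + 0 = -3 (checks out)
9. r1 = -3 (confirmed correct)
10. r3 = -(0) = 0 (verified)
11. r1 = 9 (verified)
12. r1 = -3 (matches)
13. r1 = 0 (a discrepancy with the printout)
First incorrect step: 13; the correct value is r1 = 0.

step 13, r1 = 0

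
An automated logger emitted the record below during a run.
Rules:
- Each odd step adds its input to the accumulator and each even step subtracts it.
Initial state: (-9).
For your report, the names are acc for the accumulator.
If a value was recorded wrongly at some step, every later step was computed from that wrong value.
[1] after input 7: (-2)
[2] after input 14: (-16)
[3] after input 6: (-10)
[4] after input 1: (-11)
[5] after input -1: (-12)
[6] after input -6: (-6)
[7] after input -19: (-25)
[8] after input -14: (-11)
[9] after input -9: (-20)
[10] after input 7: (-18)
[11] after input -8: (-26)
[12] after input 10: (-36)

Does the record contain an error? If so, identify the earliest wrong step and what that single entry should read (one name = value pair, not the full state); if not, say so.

Recomputing the run from the initial state:
step 1: acc = -2
step 2: acc = -16
step 3: acc = -10
step 4: acc = -11
step 5: acc = -12
step 6: acc = -6
step 7: acc = -25
step 8: acc = -11
step 9: acc = -20
step 10: acc = -27
step 11: acc = -35
step 12: acc = -45
The first disagreement with the record is at step 10, where the value should be acc = -27.

step 10, acc = -27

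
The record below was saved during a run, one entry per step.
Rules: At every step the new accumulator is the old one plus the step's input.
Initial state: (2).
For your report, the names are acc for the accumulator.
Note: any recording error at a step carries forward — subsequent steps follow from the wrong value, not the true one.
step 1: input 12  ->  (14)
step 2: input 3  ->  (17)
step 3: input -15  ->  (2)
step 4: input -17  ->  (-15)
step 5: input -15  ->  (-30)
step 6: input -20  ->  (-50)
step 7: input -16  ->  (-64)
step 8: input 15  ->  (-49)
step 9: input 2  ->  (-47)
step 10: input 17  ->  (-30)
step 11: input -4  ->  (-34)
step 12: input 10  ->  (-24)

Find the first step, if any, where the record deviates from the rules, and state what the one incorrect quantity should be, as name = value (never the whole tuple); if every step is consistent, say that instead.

Recomputing the run from the initial state:
step 1: acc = 14
step 2: acc = 17
step 3: acc = 2
step 4: acc = -15
step 5: acc = -30
step 6: acc = -50
step 7: acc = -66
step 8: acc = -51
step 9: acc = -49
step 10: acc = -32
step 11: acc = -36
step 12: acc = -26
The first disagreement with the record is at step 7, where the value should be acc = -66.

step 7, acc = -66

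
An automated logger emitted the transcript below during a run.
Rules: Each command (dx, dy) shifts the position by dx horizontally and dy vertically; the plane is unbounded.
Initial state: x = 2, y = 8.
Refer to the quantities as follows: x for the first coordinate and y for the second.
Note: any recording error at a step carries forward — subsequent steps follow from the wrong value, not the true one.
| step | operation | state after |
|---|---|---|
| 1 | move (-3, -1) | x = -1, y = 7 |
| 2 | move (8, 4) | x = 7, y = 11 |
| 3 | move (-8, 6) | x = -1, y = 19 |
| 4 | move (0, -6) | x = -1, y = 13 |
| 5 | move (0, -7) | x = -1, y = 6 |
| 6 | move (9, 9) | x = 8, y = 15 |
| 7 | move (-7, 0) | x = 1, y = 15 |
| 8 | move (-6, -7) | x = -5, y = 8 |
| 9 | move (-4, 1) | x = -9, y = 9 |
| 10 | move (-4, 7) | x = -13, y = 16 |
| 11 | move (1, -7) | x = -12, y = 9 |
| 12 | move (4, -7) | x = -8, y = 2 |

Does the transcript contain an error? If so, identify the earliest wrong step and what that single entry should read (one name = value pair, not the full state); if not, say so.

step 1: x = 2 + (-3) = -1, y = 8 + (-1) = 7 -> exactly as logged
step 2: x = -1 + (8) = 7, y = 7 + (4) = 11 -> verified
step 3: x = 7 + (-8) = -1, y = 11 + (6) = 17 -> the transcript disagrees here
That makes step 3 the first incorrect line — y = 17 is what it should show.

step 3, y = 17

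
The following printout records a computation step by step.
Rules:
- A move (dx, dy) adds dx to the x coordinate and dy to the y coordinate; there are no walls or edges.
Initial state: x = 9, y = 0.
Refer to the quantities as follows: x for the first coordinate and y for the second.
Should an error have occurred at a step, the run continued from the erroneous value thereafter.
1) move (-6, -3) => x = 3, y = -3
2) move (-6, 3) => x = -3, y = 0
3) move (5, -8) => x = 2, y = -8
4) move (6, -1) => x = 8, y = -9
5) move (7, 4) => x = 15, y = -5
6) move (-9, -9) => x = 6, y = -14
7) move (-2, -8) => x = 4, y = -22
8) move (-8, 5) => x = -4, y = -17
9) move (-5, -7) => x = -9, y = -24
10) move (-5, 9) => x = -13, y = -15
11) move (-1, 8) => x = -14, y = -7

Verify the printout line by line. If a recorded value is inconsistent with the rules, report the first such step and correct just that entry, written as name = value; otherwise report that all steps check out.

step 10, x = -14

Recomputing the run from the initial state:
step 1: x = 3, y = -3
step 2: x = -3, y = 0
step 3: x = 2, y = -8
step 4: x = 8, y = -9
step 5: x = 15, y = -5
step 6: x = 6, y = -14
step 7: x = 4, y = -22
step 8: x = -4, y = -17
step 9: x = -9, y = -24
step 10: x = -14, y = -15
step 11: x = -15, y = -7
The first disagreement with the printout is at step 10, where the value should be x = -14.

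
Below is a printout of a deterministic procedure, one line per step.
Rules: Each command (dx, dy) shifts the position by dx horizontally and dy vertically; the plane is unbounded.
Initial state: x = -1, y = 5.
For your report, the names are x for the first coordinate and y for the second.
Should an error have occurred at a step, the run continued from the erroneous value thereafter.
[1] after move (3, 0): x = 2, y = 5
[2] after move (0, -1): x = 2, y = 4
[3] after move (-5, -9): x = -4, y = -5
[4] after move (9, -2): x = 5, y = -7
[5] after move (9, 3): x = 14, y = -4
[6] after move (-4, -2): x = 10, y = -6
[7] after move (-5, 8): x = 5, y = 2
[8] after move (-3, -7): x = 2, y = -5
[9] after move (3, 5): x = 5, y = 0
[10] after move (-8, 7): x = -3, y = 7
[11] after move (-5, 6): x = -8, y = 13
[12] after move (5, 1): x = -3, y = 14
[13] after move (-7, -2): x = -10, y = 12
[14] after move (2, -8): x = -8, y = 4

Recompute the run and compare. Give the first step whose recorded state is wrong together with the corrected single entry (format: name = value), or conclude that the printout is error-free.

1. x = -1 + (3) = 2, y = 5 + (0) = 5 (in agreement)
2. x = 2 + (0) = 2, y = 5 + (-1) = 4 (in agreement)
3. x = 2 + (-5) = -3, y = 4 + (-9) = -5 (not what was recorded)
First deviation found at step 3; the corrected entry is x = -3.

step 3, x = -3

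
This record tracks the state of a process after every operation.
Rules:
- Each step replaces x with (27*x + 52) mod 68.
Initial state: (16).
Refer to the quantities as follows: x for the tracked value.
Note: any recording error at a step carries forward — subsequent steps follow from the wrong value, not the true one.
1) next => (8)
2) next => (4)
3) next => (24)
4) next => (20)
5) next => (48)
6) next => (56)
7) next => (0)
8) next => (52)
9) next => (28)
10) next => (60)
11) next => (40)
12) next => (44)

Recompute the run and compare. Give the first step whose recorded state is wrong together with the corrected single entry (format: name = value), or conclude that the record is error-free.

step 2, x = 64

Step 1: x = (27*16 + 52) mod 68 = 8 — consistent with the record.
Step 2: x = (27*8 + 52) mod 68 = 64 — the record disagrees here.
So the first discrepancy is step 2, where the right value is x = 64.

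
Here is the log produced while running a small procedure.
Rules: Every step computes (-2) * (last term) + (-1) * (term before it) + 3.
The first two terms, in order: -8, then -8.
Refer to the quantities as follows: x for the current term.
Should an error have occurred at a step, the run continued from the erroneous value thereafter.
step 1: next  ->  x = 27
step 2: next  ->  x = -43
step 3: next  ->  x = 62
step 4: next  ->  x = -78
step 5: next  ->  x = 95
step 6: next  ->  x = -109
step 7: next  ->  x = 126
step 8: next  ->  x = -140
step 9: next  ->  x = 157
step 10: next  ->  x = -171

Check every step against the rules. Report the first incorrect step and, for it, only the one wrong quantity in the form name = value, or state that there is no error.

Step 1: x = -2*(-8) + (-1)*(-8) + (3) = 27 — consistent with the log.
Step 2: x = -2*(27) + (-1)*(-8) + (3) = -43 — no discrepancy.
Step 3: x = -2*(-43) + (-1)*(27) + (3) = 62 — agrees with the log.
Step 4: x = -2*(62) + (-1)*(-43) + (3) = -78 — verified.
Step 5: x = -2*(-78) + (-1)*(62) + (3) = 97 — the recorded entry deviates here.
First incorrect step: 5; the correct value is x = 97.

step 5, x = 97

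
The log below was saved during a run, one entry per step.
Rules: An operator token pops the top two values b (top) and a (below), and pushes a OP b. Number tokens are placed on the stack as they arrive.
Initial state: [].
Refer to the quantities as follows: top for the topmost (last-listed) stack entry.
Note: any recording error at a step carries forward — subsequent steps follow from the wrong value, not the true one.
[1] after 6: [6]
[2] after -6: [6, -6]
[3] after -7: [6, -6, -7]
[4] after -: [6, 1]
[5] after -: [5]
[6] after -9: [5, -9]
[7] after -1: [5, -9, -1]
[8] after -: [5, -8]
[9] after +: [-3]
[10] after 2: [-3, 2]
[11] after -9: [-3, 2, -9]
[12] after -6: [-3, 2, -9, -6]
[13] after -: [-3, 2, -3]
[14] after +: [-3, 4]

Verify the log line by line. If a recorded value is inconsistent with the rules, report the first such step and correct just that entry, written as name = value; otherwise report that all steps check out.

Recomputing the run from the initial state:
step 1: [6]
step 2: [6, -6]
step 3: [6, -6, -7]
step 4: [6, 1]
step 5: [5]
step 6: [5, -9]
step 7: [5, -9, -1]
step 8: [5, -8]
step 9: [-3]
step 10: [-3, 2]
step 11: [-3, 2, -9]
step 12: [-3, 2, -9, -6]
step 13: [-3, 2, -3]
step 14: [-3, -1]
The first disagreement with the log is at step 14, where the value should be top = -1.

step 14, top = -1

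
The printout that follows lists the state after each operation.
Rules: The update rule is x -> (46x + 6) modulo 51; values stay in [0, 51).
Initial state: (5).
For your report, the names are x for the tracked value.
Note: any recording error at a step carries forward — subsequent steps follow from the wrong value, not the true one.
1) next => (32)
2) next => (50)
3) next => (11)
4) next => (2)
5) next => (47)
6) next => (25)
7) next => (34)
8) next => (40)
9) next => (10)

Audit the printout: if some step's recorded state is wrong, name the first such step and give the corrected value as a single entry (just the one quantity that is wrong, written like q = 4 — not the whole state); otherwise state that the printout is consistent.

Recomputing the run from the initial state:
step 1: x = 32
step 2: x = 50
step 3: x = 11
step 4: x = 2
step 5: x = 47
step 6: x = 26
step 7: x = 29
step 8: x = 14
step 9: x = 38
The first disagreement with the printout is at step 6, where the value should be x = 26.

step 6, x = 26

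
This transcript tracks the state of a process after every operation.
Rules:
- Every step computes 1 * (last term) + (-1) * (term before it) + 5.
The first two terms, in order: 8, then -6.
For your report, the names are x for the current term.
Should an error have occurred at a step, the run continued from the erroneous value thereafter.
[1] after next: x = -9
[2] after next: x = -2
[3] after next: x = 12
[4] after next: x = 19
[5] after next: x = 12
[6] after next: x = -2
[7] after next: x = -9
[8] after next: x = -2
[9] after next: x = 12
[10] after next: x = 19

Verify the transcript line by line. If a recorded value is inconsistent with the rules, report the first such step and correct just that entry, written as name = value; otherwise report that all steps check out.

step 2, x = 2

Step 1: x = 1*(-6) + (-1)*(8) + (5) = -9 — confirmed correct.
Step 2: x = 1*(-9) + (-1)*(-6) + (5) = 2 — the entry is off here.
So the first discrepancy is step 2, where the right value is x = 2.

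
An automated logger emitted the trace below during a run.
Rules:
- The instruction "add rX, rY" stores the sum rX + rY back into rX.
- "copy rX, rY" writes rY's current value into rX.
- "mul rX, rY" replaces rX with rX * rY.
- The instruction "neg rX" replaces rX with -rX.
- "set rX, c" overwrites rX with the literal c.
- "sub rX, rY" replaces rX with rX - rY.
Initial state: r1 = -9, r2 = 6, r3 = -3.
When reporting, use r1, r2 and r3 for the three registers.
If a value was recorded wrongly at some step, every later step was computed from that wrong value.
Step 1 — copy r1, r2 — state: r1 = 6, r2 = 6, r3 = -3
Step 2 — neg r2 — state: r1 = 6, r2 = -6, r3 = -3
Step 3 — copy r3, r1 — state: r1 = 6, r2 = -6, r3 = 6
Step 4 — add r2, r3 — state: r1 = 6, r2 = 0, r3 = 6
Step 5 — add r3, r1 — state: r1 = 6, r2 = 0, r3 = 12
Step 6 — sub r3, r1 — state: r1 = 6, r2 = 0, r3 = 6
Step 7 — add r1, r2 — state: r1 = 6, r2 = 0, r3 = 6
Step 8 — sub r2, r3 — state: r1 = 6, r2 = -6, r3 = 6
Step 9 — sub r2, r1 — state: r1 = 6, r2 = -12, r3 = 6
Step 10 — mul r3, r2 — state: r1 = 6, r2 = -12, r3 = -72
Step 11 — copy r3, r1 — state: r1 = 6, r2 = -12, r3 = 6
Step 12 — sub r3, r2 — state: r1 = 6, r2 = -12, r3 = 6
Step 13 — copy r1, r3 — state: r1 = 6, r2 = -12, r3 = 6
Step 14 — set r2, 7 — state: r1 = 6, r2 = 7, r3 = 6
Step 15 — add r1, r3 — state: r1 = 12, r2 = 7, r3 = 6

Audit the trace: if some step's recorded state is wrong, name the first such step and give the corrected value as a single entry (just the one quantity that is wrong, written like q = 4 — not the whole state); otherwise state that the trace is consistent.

step 12, r3 = 18

step 1: r1 = 6 -> in agreement
step 2: r2 = -(6) = -6 -> agrees with the trace
step 3: r3 = 6 -> exactly as logged
step 4: r2 = -6 + 6 = 0 -> same as recorded
step 5: r3 = 6 + 6 = 12 -> exactly as logged
step 6: r3 = 12 - 6 = 6 -> matches
step 7: r1 = 6 + 0 = 6 -> matches
step 8: r2 = 0 - 6 = -6 -> exactly as logged
step 9: r2 = -6 - 6 = -12 -> in agreement
step 10: r3 = 6 * -12 = -72 -> agrees with the trace
step 11: r3 = 6 -> verified
step 12: r3 = 6 - -12 = 18 -> a discrepancy with the trace
Conclusion: step 12 carries the first error; the entry should be r3 = 18.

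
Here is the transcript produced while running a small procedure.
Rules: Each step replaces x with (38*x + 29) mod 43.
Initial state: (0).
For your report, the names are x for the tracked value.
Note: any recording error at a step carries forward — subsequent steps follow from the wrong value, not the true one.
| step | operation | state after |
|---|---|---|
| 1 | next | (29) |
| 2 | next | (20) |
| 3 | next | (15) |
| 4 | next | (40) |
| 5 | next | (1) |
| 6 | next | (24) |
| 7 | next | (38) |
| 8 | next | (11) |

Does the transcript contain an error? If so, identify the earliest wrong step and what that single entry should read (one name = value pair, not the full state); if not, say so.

step 2, x = 13

Step 1: x = (38*0 + 29) mod 43 = 29 — agrees with the transcript.
Step 2: x = (38*29 + 29) mod 43 = 13 — a discrepancy with the transcript.
Step 2 is the first one off; corrected, x = 13.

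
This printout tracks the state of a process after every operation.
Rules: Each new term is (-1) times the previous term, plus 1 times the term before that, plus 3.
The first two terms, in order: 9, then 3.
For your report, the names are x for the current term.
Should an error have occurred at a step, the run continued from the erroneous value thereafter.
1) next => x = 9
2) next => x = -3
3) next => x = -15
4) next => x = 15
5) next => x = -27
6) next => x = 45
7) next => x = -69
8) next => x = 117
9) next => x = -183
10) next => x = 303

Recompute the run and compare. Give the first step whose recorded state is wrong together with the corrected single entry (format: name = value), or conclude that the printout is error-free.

step 3, x = 15

Recomputing the run from the initial state:
step 1: x = 9
step 2: x = -3
step 3: x = 15
step 4: x = -15
step 5: x = 33
step 6: x = -45
step 7: x = 81
step 8: x = -123
step 9: x = 207
step 10: x = -327
The first disagreement with the printout is at step 3, where the value should be x = 15.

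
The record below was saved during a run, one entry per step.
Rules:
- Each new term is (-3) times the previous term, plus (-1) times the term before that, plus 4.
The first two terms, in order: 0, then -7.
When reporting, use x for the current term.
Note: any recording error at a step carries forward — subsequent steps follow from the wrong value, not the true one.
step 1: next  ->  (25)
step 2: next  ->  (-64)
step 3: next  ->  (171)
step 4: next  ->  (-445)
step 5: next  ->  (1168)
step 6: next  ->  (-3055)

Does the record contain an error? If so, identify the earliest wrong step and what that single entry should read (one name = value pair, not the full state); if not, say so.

Recomputing the run from the initial state:
step 1: x = 25
step 2: x = -64
step 3: x = 171
step 4: x = -445
step 5: x = 1168
step 6: x = -3055
This matches the record at every step.

no error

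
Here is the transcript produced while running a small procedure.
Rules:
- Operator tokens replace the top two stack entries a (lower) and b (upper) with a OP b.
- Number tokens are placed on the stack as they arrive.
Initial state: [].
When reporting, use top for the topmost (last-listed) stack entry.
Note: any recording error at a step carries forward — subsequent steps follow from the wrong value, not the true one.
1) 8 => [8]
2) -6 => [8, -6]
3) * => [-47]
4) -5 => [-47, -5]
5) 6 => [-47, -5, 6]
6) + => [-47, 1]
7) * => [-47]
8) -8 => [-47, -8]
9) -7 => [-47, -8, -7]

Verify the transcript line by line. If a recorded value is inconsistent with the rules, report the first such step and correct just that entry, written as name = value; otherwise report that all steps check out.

step 3, top = -48

Step 1: push 8: top = 8 — checks out.
Step 2: push -6: top = -6 — checks out.
Step 3: 8 * -6 = -48 — first mismatch against the transcript.
The earliest wrong entry is at step 3: it should read top = -48.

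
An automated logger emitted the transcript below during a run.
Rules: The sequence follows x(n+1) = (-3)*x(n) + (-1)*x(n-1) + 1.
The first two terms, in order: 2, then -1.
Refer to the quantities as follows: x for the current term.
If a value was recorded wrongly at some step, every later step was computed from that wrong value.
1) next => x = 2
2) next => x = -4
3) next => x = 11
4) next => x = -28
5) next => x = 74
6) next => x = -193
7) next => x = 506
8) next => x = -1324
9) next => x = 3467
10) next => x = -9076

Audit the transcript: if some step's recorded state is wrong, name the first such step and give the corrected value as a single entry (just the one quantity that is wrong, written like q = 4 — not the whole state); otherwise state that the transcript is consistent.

no error

Recomputing the run from the initial state:
step 1: x = 2
step 2: x = -4
step 3: x = 11
step 4: x = -28
step 5: x = 74
step 6: x = -193
step 7: x = 506
step 8: x = -1324
step 9: x = 3467
step 10: x = -9076
This matches the transcript at every step.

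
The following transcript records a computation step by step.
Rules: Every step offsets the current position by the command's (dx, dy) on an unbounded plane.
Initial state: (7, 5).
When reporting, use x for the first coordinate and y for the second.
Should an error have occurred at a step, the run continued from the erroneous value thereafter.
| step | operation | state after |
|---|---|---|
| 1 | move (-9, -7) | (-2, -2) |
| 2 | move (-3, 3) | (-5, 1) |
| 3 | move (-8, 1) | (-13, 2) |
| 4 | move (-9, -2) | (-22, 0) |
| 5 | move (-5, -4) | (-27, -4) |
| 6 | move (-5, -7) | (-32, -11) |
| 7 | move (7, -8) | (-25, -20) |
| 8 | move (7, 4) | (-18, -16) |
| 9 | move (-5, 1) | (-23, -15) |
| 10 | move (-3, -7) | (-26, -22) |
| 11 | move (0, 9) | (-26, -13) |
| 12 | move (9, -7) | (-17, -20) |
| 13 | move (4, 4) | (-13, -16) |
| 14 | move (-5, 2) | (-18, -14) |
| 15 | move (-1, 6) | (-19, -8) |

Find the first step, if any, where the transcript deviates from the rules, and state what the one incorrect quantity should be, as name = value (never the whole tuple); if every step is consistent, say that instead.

step 7, y = -19

1. x = 7 + (-9) = -2, y = 5 + (-7) = -2 (exactly as logged)
2. x = -2 + (-3) = -5, y = -2 + (3) = 1 (consistent with the transcript)
3. x = -5 + (-8) = -13, y = 1 + (1) = 2 (in agreement)
4. x = -13 + (-9) = -22, y = 2 + (-2) = 0 (matches)
5. x = -22 + (-5) = -27, y = 0 + (-4) = -4 (verified)
6. x = -27 + (-5) = -32, y = -4 + (-7) = -11 (agrees with the transcript)
7. x = -32 + (7) = -25, y = -11 + (-8) = -19 (the transcript disagrees here)
The earliest wrong entry is at step 7: it should read y = -19.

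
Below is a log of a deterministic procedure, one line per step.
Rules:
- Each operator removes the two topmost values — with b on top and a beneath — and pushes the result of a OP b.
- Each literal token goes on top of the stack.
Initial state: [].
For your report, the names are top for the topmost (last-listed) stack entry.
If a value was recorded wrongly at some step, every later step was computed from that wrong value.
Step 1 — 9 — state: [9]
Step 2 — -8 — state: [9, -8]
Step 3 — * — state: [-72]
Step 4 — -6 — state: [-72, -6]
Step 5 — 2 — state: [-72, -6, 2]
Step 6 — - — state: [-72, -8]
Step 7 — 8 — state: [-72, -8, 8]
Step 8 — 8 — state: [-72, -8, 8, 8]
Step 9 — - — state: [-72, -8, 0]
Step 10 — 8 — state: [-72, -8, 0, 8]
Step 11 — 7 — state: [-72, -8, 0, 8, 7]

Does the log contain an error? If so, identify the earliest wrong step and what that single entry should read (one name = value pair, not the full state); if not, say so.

no error

Step 1: push 9: top = 9 — in agreement.
Step 2: push -8: top = -8 — verified.
Step 3: 9 * -8 = -72 — checks out.
Step 4: push -6: top = -6 — confirmed correct.
Step 5: push 2: top = 2 — same as recorded.
Step 6: -6 - 2 = -8 — agrees with the log.
Step 7: push 8: top = 8 — agrees with the log.
Step 8: push 8: top = 8 — consistent with the log.
Step 9: 8 - 8 = 0 — same as recorded.
Step 10: push 8: top = 8 — no discrepancy.
Step 11: push 7: top = 7 — agrees with the log.
Nothing is out of place; the run is error-free.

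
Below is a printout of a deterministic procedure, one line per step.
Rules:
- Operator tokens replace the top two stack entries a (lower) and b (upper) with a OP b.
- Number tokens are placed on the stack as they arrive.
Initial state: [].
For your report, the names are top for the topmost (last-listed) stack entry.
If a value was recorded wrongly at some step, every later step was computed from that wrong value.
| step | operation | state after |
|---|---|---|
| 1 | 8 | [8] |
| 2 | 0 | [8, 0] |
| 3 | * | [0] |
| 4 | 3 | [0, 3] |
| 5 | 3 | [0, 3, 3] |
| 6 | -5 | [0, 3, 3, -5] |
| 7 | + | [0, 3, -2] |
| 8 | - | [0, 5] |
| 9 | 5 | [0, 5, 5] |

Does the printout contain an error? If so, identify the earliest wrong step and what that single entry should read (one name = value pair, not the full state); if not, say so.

1. push 8: top = 8 (exactly as logged)
2. push 0: top = 0 (exactly as logged)
3. 8 * 0 = 0 (consistent with the printout)
4. push 3: top = 3 (in agreement)
5. push 3: top = 3 (agrees with the printout)
6. push -5: top = -5 (same as recorded)
7. 3 + -5 = -2 (no discrepancy)
8. 3 - -2 = 5 (exactly as logged)
9. push 5: top = 5 (consistent with the printout)
Nothing is out of place; the run is error-free.

no error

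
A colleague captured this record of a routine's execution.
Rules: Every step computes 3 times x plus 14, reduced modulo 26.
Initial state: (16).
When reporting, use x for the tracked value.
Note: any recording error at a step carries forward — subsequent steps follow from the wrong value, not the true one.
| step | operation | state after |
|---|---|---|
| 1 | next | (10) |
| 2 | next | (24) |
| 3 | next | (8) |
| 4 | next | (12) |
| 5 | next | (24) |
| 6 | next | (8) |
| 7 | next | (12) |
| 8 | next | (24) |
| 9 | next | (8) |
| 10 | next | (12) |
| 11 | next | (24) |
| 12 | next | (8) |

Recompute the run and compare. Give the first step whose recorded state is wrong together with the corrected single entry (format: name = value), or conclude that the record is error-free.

step 2, x = 18

step 1: x = (3*16 + 14) mod 26 = 10 -> no discrepancy
step 2: x = (3*10 + 14) mod 26 = 18 -> not what was recorded
The audit stops at step 2: the recorded entry is wrong and should be x = 18.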